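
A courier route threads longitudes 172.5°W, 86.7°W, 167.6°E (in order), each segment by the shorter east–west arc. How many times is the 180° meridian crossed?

Leg 1: -172.5° → -86.7°, shortest Δλ = 85.8° (east) — does not cross 180°.
Leg 2: -86.7° → +167.6°, shortest Δλ = -105.7° (west) — crosses 180°.
Total crossings: 1.

1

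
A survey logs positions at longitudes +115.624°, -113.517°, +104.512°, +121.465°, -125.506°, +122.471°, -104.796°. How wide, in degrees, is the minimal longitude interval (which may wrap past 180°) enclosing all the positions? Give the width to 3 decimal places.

150.692°

Sort the longitudes: -125.506°, -113.517°, -104.796°, +104.512°, +115.624°, +121.465°, +122.471°.
Eastward gaps between consecutive values (wrapping around): 11.989°, 8.721°, 209.308°, 11.112°, 5.841°, 1.006°, 112.023°.
Largest gap = 209.308° ⇒ minimal covering band is its complement: 360° − 209.308° = 150.692°.
Band runs from +104.512° eastward to -104.796°, crossing the antimeridian.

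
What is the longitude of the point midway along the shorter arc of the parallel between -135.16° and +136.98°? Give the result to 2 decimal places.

Signed shortest Δλ from -135.16° to +136.98° is -87.86°.
Midpoint longitude = -135.16° + (-87.86°)/2 = -135.16° − 43.93° = -179.09°.
(The naïve average (-135.16 + +136.98)/2 = 0.91° is on the wrong side of the globe.)

-179.09°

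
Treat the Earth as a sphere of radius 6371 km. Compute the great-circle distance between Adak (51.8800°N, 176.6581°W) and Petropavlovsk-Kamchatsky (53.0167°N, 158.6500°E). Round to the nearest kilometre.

Δλ = 158.6500 − -176.6581 = 335.3081°; wrapped into (−180°, 180°]: -24.6919°.
Δφ = 53.0167 − 51.8800 = 1.1367°.
a = sin²(Δφ/2) + cos φ₁ · cos φ₂ · sin²(Δλ/2) = 0.017076.
c = 2·atan2(√a, √(1−a)) = 0.26210 rad → d = 6371·c ≈ 1669.83 km.

1670 km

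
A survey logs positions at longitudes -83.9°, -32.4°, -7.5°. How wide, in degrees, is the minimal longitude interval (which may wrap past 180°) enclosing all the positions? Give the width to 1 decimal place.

76.4°

Sort the longitudes: -83.9°, -32.4°, -7.5°.
Eastward gaps between consecutive values (wrapping around): 51.5°, 24.9°, 283.6°.
Largest gap = 283.6° ⇒ minimal covering band is its complement: 360° − 283.6° = 76.4°.
Band runs from -83.9° eastward to -7.5°.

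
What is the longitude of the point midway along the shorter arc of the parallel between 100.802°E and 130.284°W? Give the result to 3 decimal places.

Signed shortest Δλ from +100.802° to -130.284° is +128.914°.
Midpoint longitude = +100.802° + (+128.914°)/2 = +100.802° + 64.457° = +165.259°.
(The naïve average (+100.802 + -130.284)/2 = -14.741° is on the wrong side of the globe.)

165.259°E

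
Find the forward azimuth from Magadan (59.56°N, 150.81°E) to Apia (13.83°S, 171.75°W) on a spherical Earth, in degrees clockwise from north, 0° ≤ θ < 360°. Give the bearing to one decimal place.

Δλ = -171.75 − 150.81 = -322.56°; wrapped into (−180°, 180°]: 37.44°.
θ = atan2( sin Δλ · cos φ₂ , cos φ₁ · sin φ₂ − sin φ₁ · cos φ₂ · cos Δλ )
  = atan2(0.59031, -0.78581) = 143.086° → normalised to [0°, 360°): 143.086°.

143.1°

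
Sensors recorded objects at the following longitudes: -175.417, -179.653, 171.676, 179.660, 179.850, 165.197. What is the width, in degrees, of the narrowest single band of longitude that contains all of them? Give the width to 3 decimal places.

Sort the longitudes: -179.653°, -175.417°, +165.197°, +171.676°, +179.660°, +179.850°.
Eastward gaps between consecutive values (wrapping around): 4.236°, 340.614°, 6.479°, 7.984°, 0.190°, 0.497°.
Largest gap = 340.614° ⇒ minimal covering band is its complement: 360° − 340.614° = 19.386°.
Band runs from +165.197° eastward to -175.417°, crossing the antimeridian.

19.386°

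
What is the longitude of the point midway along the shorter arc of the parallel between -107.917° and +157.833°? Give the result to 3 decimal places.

Signed shortest Δλ from -107.917° to +157.833° is -94.250°.
Midpoint longitude = -107.917° + (-94.250°)/2 = -107.917° − 47.125° = -155.042°.
(The naïve average (-107.917 + +157.833)/2 = 24.958° is on the wrong side of the globe.)

-155.042°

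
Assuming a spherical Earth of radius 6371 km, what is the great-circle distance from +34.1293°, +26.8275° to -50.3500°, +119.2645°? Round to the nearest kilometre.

13013 km

Δλ = 119.2645 − 26.8275 = 92.4370°.
Δφ = -50.3500 − 34.1293 = -84.4793°.
a = sin²(Δφ/2) + cos φ₁ · cos φ₂ · sin²(Δλ/2) = 0.727227.
c = 2·atan2(√a, √(1−a)) = 2.04255 rad → d = 6371·c ≈ 13013.12 km.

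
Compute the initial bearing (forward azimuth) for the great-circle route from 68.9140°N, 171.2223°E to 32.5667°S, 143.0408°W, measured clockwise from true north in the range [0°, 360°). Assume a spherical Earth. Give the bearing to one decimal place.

Δλ = -143.0408 − 171.2223 = -314.2631°; wrapped into (−180°, 180°]: 45.7369°.
θ = atan2( sin Δλ · cos φ₂ , cos φ₁ · sin φ₂ − sin φ₁ · cos φ₂ · cos Δλ )
  = atan2(0.60354, -0.74248) = 140.893° → normalised to [0°, 360°): 140.893°.

140.9°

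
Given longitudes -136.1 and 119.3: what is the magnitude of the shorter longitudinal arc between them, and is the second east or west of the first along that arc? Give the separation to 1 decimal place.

104.6° west

Raw difference: 119.3 − -136.1 = 255.4°.
Normalise into (−180°, 180°]: 255.4° − 360° = -104.6°.
Negative ⇒ the second point lies to the west; separation 104.6°.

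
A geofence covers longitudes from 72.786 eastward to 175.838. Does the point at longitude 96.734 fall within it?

Yes

Band width going east from +72.786° to +175.838°: ((175.838 − 72.786) mod 360) = 103.052°.
Offset of +96.734° east of the west edge: ((96.734 − 72.786) mod 360) = 23.948°.
23.948° ≤ 103.052° ⇒ inside.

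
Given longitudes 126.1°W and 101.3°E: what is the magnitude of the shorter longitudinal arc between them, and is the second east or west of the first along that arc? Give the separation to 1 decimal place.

Raw difference: 101.3 − -126.1 = 227.4°.
Normalise into (−180°, 180°]: 227.4° − 360° = -132.6°.
Negative ⇒ the second point lies to the west; separation 132.6°.

132.6° west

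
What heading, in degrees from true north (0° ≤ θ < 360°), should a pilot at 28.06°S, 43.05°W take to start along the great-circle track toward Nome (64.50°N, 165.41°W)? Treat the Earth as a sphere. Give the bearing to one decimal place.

Δλ = -165.41 − -43.05 = -122.36°.
θ = atan2( sin Δλ · cos φ₂ , cos φ₁ · sin φ₂ − sin φ₁ · cos φ₂ · cos Δλ )
  = atan2(-0.36365, 0.68810) = -27.856° → normalised to [0°, 360°): 332.144°.

332.1°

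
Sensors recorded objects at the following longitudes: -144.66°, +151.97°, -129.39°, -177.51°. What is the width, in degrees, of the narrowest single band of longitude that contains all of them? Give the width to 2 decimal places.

Sort the longitudes: -177.51°, -144.66°, -129.39°, +151.97°.
Eastward gaps between consecutive values (wrapping around): 32.85°, 15.27°, 281.36°, 30.52°.
Largest gap = 281.36° ⇒ minimal covering band is its complement: 360° − 281.36° = 78.64°.
Band runs from +151.97° eastward to -129.39°, crossing the antimeridian.

78.64°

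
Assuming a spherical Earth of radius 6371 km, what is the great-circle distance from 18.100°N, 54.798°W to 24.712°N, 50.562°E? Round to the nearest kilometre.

10638 km

Δλ = 50.562 − -54.798 = 105.360°.
Δφ = 24.712 − 18.100 = 6.612°.
a = sin²(Δφ/2) + cos φ₁ · cos φ₂ · sin²(Δλ/2) = 0.549419.
c = 2·atan2(√a, √(1−a)) = 1.66980 rad → d = 6371·c ≈ 10638.27 km.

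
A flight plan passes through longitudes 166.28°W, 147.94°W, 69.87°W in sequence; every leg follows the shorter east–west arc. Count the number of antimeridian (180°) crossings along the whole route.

0

Leg 1: -166.28° → -147.94°, shortest Δλ = 18.34° (east) — does not cross 180°.
Leg 2: -147.94° → -69.87°, shortest Δλ = 78.07° (east) — does not cross 180°.
Total crossings: 0.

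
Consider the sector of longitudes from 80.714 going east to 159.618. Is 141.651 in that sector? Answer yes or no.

Band width going east from +80.714° to +159.618°: ((159.618 − 80.714) mod 360) = 78.904°.
Offset of +141.651° east of the west edge: ((141.651 − 80.714) mod 360) = 60.937°.
60.937° ≤ 78.904° ⇒ inside.

Yes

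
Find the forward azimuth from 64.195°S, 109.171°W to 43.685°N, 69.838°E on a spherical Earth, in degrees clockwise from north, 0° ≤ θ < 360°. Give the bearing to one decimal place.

178.0°

Δλ = 69.838 − -109.171 = 179.009°.
θ = atan2( sin Δλ · cos φ₂ , cos φ₁ · sin φ₂ − sin φ₁ · cos φ₂ · cos Δλ )
  = atan2(0.01251, -0.35027) = 177.955° → normalised to [0°, 360°): 177.955°.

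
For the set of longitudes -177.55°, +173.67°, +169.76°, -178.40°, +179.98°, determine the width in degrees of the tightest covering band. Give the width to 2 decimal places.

12.69°

Sort the longitudes: -178.40°, -177.55°, +169.76°, +173.67°, +179.98°.
Eastward gaps between consecutive values (wrapping around): 0.85°, 347.31°, 3.91°, 6.31°, 1.62°.
Largest gap = 347.31° ⇒ minimal covering band is its complement: 360° − 347.31° = 12.69°.
Band runs from +169.76° eastward to -177.55°, crossing the antimeridian.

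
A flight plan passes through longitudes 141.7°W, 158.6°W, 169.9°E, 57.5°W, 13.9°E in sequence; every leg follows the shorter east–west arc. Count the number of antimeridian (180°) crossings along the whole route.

Leg 1: -141.7° → -158.6°, shortest Δλ = -16.9° (west) — does not cross 180°.
Leg 2: -158.6° → +169.9°, shortest Δλ = -31.5° (west) — crosses 180°.
Leg 3: +169.9° → -57.5°, shortest Δλ = 132.6° (east) — crosses 180°.
Leg 4: -57.5° → +13.9°, shortest Δλ = 71.4° (east) — does not cross 180°.
Total crossings: 2.

2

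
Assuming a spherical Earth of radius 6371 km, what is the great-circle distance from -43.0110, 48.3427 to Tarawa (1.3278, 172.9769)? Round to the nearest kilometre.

12848 km

Δλ = 172.9769 − 48.3427 = 124.6342°.
Δφ = 1.3278 − -43.0110 = 44.3388°.
a = sin²(Δφ/2) + cos φ₁ · cos φ₂ · sin²(Δλ/2) = 0.715637.
c = 2·atan2(√a, √(1−a)) = 2.01670 rad → d = 6371·c ≈ 12848.40 km.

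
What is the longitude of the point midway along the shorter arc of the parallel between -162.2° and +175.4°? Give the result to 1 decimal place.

Signed shortest Δλ from -162.2° to +175.4° is -22.4°.
Midpoint longitude = -162.2° + (-22.4°)/2 = -162.2° − 11.2° = -173.4°.
(The naïve average (-162.2 + +175.4)/2 = 6.6° is on the wrong side of the globe.)

-173.4°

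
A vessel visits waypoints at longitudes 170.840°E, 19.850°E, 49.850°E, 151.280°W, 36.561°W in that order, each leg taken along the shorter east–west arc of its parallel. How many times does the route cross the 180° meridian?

1

Leg 1: +170.840° → +19.850°, shortest Δλ = -150.99° (west) — does not cross 180°.
Leg 2: +19.850° → +49.850°, shortest Δλ = 30.0° (east) — does not cross 180°.
Leg 3: +49.850° → -151.280°, shortest Δλ = 158.87° (east) — crosses 180°.
Leg 4: -151.280° → -36.561°, shortest Δλ = 114.719° (east) — does not cross 180°.
Total crossings: 1.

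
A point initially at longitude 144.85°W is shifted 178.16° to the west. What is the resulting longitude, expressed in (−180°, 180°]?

Start at -144.85°; shift −178.16° → -323.01°.
-323.01° lies outside (−180°, 180°]; add 360° → +36.99°.

36.99°E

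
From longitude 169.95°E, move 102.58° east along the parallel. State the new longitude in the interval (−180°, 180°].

Start at +169.95°; shift +102.58° → +272.53°.
+272.53° lies outside (−180°, 180°]; subtract 360° → -87.47°.

87.47°W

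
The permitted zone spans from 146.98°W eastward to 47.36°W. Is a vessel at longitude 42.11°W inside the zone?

Band width going east from -146.98° to -47.36°: ((-47.36 − -146.98) mod 360) = 99.62°.
Offset of -42.11° east of the west edge: ((-42.11 − -146.98) mod 360) = 104.87°.
104.87° > 99.62° ⇒ outside.

No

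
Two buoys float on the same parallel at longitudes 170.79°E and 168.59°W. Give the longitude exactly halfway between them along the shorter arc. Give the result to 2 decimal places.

Signed shortest Δλ from +170.79° to -168.59° is +20.62°.
Midpoint longitude = +170.79° + (+20.62°)/2 = +170.79° + 10.31° = +181.10°.
Normalise into (−180°, 180°]: -178.90°.
(The naïve average (+170.79 + -168.59)/2 = 1.1° is on the wrong side of the globe.)

178.90°W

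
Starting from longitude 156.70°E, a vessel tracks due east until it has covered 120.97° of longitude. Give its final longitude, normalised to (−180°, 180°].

Start at +156.70°; shift +120.97° → +277.67°.
+277.67° lies outside (−180°, 180°]; subtract 360° → -82.33°.

82.33°W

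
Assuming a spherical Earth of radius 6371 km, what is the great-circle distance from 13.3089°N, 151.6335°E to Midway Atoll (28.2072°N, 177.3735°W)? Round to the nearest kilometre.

3607 km

Δλ = -177.3735 − 151.6335 = -329.0070°; wrapped into (−180°, 180°]: 30.9930°.
Δφ = 28.2072 − 13.3089 = 14.8983°.
a = sin²(Δφ/2) + cos φ₁ · cos φ₂ · sin²(Δλ/2) = 0.078026.
c = 2·atan2(√a, √(1−a)) = 0.56620 rad → d = 6371·c ≈ 3607.23 km.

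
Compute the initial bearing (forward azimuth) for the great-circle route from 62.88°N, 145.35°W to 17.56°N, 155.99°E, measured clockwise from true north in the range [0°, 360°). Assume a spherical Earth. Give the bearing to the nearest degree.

Δλ = 155.99 − -145.35 = 301.34°; wrapped into (−180°, 180°]: -58.66°.
θ = atan2( sin Δλ · cos φ₂ , cos φ₁ · sin φ₂ − sin φ₁ · cos φ₂ · cos Δλ )
  = atan2(-0.81430, -0.30383) = -110.461° → normalised to [0°, 360°): 249.539°.

250°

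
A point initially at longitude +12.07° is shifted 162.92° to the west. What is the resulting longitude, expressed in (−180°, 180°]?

Start at +12.07°; shift −162.92° → -150.85°.
-150.85° already lies in (−180°, 180°].

-150.85°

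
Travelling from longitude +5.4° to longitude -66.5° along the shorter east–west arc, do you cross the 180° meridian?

Signed shortest Δλ = ((-66.5 − 5.4 + 180) mod 360) − 180 = -71.9°.
Going west by 71.9° from +5.4° reaches -66.5° without touching 180°.

No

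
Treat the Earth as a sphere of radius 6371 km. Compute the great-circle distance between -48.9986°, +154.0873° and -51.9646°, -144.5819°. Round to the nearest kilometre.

Δλ = -144.5819 − 154.0873 = -298.6692°; wrapped into (−180°, 180°]: 61.3308°.
Δφ = -51.9646 − -48.9986 = -2.9660°.
a = sin²(Δφ/2) + cos φ₁ · cos φ₂ · sin²(Δλ/2) = 0.105823.
c = 2·atan2(√a, √(1−a)) = 0.66267 rad → d = 6371·c ≈ 4221.85 km.

4222 km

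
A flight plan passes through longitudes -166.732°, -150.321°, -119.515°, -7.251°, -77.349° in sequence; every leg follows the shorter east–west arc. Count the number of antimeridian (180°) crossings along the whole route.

0

Leg 1: -166.732° → -150.321°, shortest Δλ = 16.411° (east) — does not cross 180°.
Leg 2: -150.321° → -119.515°, shortest Δλ = 30.806° (east) — does not cross 180°.
Leg 3: -119.515° → -7.251°, shortest Δλ = 112.264° (east) — does not cross 180°.
Leg 4: -7.251° → -77.349°, shortest Δλ = -70.098° (west) — does not cross 180°.
Total crossings: 0.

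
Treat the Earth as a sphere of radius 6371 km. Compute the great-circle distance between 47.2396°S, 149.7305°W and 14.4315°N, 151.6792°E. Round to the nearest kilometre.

8986 km

Δλ = 151.6792 − -149.7305 = 301.4097°; wrapped into (−180°, 180°]: -58.5903°.
Δφ = 14.4315 − -47.2396 = 61.6711°.
a = sin²(Δφ/2) + cos φ₁ · cos φ₂ · sin²(Δλ/2) = 0.420157.
c = 2·atan2(√a, √(1−a)) = 1.41042 rad → d = 6371·c ≈ 8985.81 km.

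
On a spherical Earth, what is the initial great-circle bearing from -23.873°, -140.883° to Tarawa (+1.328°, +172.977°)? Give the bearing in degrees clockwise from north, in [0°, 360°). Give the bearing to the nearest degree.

293°

Δλ = 172.977 − -140.883 = 313.860°; wrapped into (−180°, 180°]: -46.140°.
θ = atan2( sin Δλ · cos φ₂ , cos φ₁ · sin φ₂ − sin φ₁ · cos φ₂ · cos Δλ )
  = atan2(-0.72084, 0.30154) = -67.300° → normalised to [0°, 360°): 292.700°.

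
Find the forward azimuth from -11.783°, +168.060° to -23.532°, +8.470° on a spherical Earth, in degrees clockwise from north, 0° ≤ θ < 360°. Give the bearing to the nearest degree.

209°

Δλ = 8.470 − 168.060 = -159.590°.
θ = atan2( sin Δλ · cos φ₂ , cos φ₁ · sin φ₂ − sin φ₁ · cos φ₂ · cos Δλ )
  = atan2(-0.31973, -0.56632) = -150.552° → normalised to [0°, 360°): 209.448°.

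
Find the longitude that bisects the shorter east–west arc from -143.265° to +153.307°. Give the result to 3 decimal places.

-174.979°

Signed shortest Δλ from -143.265° to +153.307° is -63.428°.
Midpoint longitude = -143.265° + (-63.428°)/2 = -143.265° − 31.714° = -174.979°.
(The naïve average (-143.265 + +153.307)/2 = 5.021° is on the wrong side of the globe.)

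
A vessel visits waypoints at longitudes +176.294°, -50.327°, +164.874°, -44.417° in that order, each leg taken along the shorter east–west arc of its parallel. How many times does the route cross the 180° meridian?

3

Leg 1: +176.294° → -50.327°, shortest Δλ = 133.379° (east) — crosses 180°.
Leg 2: -50.327° → +164.874°, shortest Δλ = -144.799° (west) — crosses 180°.
Leg 3: +164.874° → -44.417°, shortest Δλ = 150.709° (east) — crosses 180°.
Total crossings: 3.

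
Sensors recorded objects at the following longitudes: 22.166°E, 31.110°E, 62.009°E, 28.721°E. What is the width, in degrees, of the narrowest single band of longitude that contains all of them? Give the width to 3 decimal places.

39.843°

Sort the longitudes: +22.166°, +28.721°, +31.110°, +62.009°.
Eastward gaps between consecutive values (wrapping around): 6.555°, 2.389°, 30.899°, 320.157°.
Largest gap = 320.157° ⇒ minimal covering band is its complement: 360° − 320.157° = 39.843°.
Band runs from +22.166° eastward to +62.009°.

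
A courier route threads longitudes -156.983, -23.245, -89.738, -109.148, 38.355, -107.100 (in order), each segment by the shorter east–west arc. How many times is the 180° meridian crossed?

0

Leg 1: -156.983° → -23.245°, shortest Δλ = 133.738° (east) — does not cross 180°.
Leg 2: -23.245° → -89.738°, shortest Δλ = -66.493° (west) — does not cross 180°.
Leg 3: -89.738° → -109.148°, shortest Δλ = -19.41° (west) — does not cross 180°.
Leg 4: -109.148° → +38.355°, shortest Δλ = 147.503° (east) — does not cross 180°.
Leg 5: +38.355° → -107.100°, shortest Δλ = -145.455° (west) — does not cross 180°.
Total crossings: 0.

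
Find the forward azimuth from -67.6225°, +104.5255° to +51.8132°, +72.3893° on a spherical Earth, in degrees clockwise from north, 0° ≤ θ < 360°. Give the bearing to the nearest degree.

Δλ = 72.3893 − 104.5255 = -32.1362°.
θ = atan2( sin Δλ · cos φ₂ , cos φ₁ · sin φ₂ − sin φ₁ · cos φ₂ · cos Δλ )
  = atan2(-0.32886, 0.78332) = -22.774° → normalised to [0°, 360°): 337.226°.

337°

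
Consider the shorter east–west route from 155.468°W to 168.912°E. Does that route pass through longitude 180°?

Naïve |168.912 − -155.468| = 324.38° > 180°, so the shorter arc goes the other way round — across 180°.
Signed shortest Δλ = ((168.912 − -155.468 + 180) mod 360) − 180 = -35.62°.
Going west by 35.62° from -155.468° passes through 180° before reaching +168.912°.

Yes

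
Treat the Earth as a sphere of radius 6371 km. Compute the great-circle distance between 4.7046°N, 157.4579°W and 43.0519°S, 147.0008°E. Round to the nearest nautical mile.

4151 nmi

Δλ = 147.0008 − -157.4579 = 304.4587°; wrapped into (−180°, 180°]: -55.5413°.
Δφ = -43.0519 − 4.7046 = -47.7565°.
a = sin²(Δφ/2) + cos φ₁ · cos φ₂ · sin²(Δλ/2) = 0.321962.
c = 2·atan2(√a, √(1−a)) = 1.20673 rad → d = 6371·c ≈ 7688.09 km ≈ 4151.24 nmi.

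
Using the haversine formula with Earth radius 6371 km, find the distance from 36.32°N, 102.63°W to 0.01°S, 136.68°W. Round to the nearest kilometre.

Δλ = -136.68 − -102.63 = -34.05°.
Δφ = -0.01 − 36.32 = -36.33°.
a = sin²(Δφ/2) + cos φ₁ · cos φ₂ · sin²(Δλ/2) = 0.166262.
c = 2·atan2(√a, √(1−a)) = 0.83998 rad → d = 6371·c ≈ 5351.52 km.

5352 km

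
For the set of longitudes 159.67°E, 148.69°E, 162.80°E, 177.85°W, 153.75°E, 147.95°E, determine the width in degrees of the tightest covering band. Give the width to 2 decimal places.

Sort the longitudes: -177.85°, +147.95°, +148.69°, +153.75°, +159.67°, +162.80°.
Eastward gaps between consecutive values (wrapping around): 325.80°, 0.74°, 5.06°, 5.92°, 3.13°, 19.35°.
Largest gap = 325.80° ⇒ minimal covering band is its complement: 360° − 325.80° = 34.20°.
Band runs from +147.95° eastward to -177.85°, crossing the antimeridian.

34.20°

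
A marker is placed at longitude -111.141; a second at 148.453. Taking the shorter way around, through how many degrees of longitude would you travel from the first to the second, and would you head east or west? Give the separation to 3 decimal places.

100.406° west

Raw difference: 148.453 − -111.141 = 259.594°.
Normalise into (−180°, 180°]: 259.594° − 360° = -100.406°.
Negative ⇒ the second point lies to the west; separation 100.406°.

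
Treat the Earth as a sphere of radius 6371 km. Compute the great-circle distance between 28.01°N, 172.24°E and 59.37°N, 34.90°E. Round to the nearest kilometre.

9540 km

Δλ = 34.90 − 172.24 = -137.34°.
Δφ = 59.37 − 28.01 = 31.36°.
a = sin²(Δφ/2) + cos φ₁ · cos φ₂ · sin²(Δλ/2) = 0.463343.
c = 2·atan2(√a, √(1−a)) = 1.49742 rad → d = 6371·c ≈ 9540.04 km.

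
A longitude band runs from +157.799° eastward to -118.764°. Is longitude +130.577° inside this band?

Band width going east from +157.799° to -118.764°: ((-118.764 − 157.799) mod 360) = 83.437°.
Offset of +130.577° east of the west edge: ((130.577 − 157.799) mod 360) = 332.778°.
332.778° > 83.437° ⇒ outside.

No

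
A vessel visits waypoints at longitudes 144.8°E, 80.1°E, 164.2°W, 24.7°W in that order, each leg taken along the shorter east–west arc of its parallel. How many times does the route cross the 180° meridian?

1

Leg 1: +144.8° → +80.1°, shortest Δλ = -64.7° (west) — does not cross 180°.
Leg 2: +80.1° → -164.2°, shortest Δλ = 115.7° (east) — crosses 180°.
Leg 3: -164.2° → -24.7°, shortest Δλ = 139.5° (east) — does not cross 180°.
Total crossings: 1.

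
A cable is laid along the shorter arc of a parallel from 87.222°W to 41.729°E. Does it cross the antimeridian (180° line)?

Signed shortest Δλ = ((41.729 − -87.222 + 180) mod 360) − 180 = 128.951°.
Going east by 128.951° from -87.222° reaches +41.729° without touching 180°.

No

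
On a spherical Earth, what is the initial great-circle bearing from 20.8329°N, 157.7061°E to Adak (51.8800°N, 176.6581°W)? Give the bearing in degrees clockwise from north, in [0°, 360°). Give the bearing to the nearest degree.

26°

Δλ = -176.6581 − 157.7061 = -334.3642°; wrapped into (−180°, 180°]: 25.6358°.
θ = atan2( sin Δλ · cos φ₂ , cos φ₁ · sin φ₂ − sin φ₁ · cos φ₂ · cos Δλ )
  = atan2(0.26708, 0.53735) = 26.429° → normalised to [0°, 360°): 26.429°.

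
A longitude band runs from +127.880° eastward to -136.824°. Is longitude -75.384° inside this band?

No

Band width going east from +127.880° to -136.824°: ((-136.824 − 127.880) mod 360) = 95.296°.
Offset of -75.384° east of the west edge: ((-75.384 − 127.880) mod 360) = 156.736°.
156.736° > 95.296° ⇒ outside.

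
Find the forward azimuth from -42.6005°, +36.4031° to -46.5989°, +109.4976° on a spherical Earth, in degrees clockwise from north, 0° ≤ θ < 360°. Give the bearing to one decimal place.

Δλ = 109.4976 − 36.4031 = 73.0945°.
θ = atan2( sin Δλ · cos φ₂ , cos φ₁ · sin φ₂ − sin φ₁ · cos φ₂ · cos Δλ )
  = atan2(0.65741, -0.39957) = 121.291° → normalised to [0°, 360°): 121.291°.

121.3°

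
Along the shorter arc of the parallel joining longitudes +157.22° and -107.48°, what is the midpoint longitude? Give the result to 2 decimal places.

Signed shortest Δλ from +157.22° to -107.48° is +95.30°.
Midpoint longitude = +157.22° + (+95.30°)/2 = +157.22° + 47.65° = +204.87°.
Normalise into (−180°, 180°]: -155.13°.
(The naïve average (+157.22 + -107.48)/2 = 24.87° is on the wrong side of the globe.)

-155.13°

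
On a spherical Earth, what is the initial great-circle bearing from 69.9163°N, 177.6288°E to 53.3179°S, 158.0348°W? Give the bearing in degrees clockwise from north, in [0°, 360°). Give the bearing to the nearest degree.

Δλ = -158.0348 − 177.6288 = -335.6636°; wrapped into (−180°, 180°]: 24.3364°.
θ = atan2( sin Δλ · cos φ₂ , cos φ₁ · sin φ₂ − sin φ₁ · cos φ₂ · cos Δλ )
  = atan2(0.24617, -0.78658) = 162.622° → normalised to [0°, 360°): 162.622°.

163°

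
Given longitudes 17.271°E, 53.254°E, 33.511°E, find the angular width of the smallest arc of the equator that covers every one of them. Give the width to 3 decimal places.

35.983°

Sort the longitudes: +17.271°, +33.511°, +53.254°.
Eastward gaps between consecutive values (wrapping around): 16.240°, 19.743°, 324.017°.
Largest gap = 324.017° ⇒ minimal covering band is its complement: 360° − 324.017° = 35.983°.
Band runs from +17.271° eastward to +53.254°.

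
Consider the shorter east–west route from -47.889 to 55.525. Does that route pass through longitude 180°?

Signed shortest Δλ = ((55.525 − -47.889 + 180) mod 360) − 180 = 103.414°.
Going east by 103.414° from -47.889° reaches +55.525° without touching 180°.

No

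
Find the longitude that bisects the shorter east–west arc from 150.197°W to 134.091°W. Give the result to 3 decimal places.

142.144°W

Signed shortest Δλ from -150.197° to -134.091° is +16.106°.
Midpoint longitude = -150.197° + (+16.106°)/2 = -150.197° + 8.053° = -142.144°.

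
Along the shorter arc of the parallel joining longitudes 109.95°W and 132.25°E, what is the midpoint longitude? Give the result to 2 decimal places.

Signed shortest Δλ from -109.95° to +132.25° is -117.80°.
Midpoint longitude = -109.95° + (-117.80°)/2 = -109.95° − 58.90° = -168.85°.
(The naïve average (-109.95 + +132.25)/2 = 11.15° is on the wrong side of the globe.)

168.85°W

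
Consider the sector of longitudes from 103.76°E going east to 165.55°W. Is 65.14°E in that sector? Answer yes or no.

Band width going east from +103.76° to -165.55°: ((-165.55 − 103.76) mod 360) = 90.69°.
Offset of +65.14° east of the west edge: ((65.14 − 103.76) mod 360) = 321.38°.
321.38° > 90.69° ⇒ outside.

No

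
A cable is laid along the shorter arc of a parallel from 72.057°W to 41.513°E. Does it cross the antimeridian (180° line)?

Signed shortest Δλ = ((41.513 − -72.057 + 180) mod 360) − 180 = 113.57°.
Going east by 113.57° from -72.057° reaches +41.513° without touching 180°.

No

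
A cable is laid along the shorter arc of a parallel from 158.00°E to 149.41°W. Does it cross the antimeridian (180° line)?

Yes

Naïve |-149.41 − 158.00| = 307.41° > 180°, so the shorter arc goes the other way round — across 180°.
Signed shortest Δλ = ((-149.41 − 158.00 + 180) mod 360) − 180 = 52.59°.
Going east by 52.59° from +158.00° passes through 180° before reaching -149.41°.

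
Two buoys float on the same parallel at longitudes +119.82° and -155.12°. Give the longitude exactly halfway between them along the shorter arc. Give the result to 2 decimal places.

+162.35°

Signed shortest Δλ from +119.82° to -155.12° is +85.06°.
Midpoint longitude = +119.82° + (+85.06°)/2 = +119.82° + 42.53° = +162.35°.
(The naïve average (+119.82 + -155.12)/2 = -17.65° is on the wrong side of the globe.)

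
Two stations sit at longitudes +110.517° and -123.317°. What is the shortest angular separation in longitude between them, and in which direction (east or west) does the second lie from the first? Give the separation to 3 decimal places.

126.166° east

Raw difference: -123.317 − 110.517 = -233.834°.
Normalise into (−180°, 180°]: -233.834° + 360° = 126.166°.
Positive ⇒ the second point lies to the east; separation 126.166°.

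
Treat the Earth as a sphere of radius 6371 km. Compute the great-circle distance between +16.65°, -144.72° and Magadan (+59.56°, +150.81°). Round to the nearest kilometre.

6989 km

Δλ = 150.81 − -144.72 = 295.53°; wrapped into (−180°, 180°]: -64.47°.
Δφ = 59.56 − 16.65 = 42.91°.
a = sin²(Δφ/2) + cos φ₁ · cos φ₂ · sin²(Δλ/2) = 0.271887.
c = 2·atan2(√a, √(1−a)) = 1.09705 rad → d = 6371·c ≈ 6989.28 km.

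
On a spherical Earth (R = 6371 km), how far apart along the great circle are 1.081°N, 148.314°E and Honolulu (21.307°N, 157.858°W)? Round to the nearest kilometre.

Δλ = -157.858 − 148.314 = -306.172°; wrapped into (−180°, 180°]: 53.828°.
Δφ = 21.307 − 1.081 = 20.226°.
a = sin²(Δφ/2) + cos φ₁ · cos φ₂ · sin²(Δλ/2) = 0.221687.
c = 2·atan2(√a, √(1−a)) = 0.98048 rad → d = 6371·c ≈ 6246.62 km.

6247 km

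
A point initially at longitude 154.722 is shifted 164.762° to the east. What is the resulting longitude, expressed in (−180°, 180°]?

Start at +154.722°; shift +164.762° → +319.484°.
+319.484° lies outside (−180°, 180°]; subtract 360° → -40.516°.

-40.516°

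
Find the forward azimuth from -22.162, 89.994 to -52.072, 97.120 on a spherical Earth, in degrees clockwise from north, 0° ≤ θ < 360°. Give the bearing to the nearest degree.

171°

Δλ = 97.120 − 89.994 = 7.126°.
θ = atan2( sin Δλ · cos φ₂ , cos φ₁ · sin φ₂ − sin φ₁ · cos φ₂ · cos Δλ )
  = atan2(0.07625, -0.50043) = 171.336° → normalised to [0°, 360°): 171.336°.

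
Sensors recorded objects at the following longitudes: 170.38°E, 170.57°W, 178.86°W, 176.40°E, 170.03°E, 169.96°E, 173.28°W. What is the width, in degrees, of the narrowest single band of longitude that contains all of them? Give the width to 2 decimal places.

19.47°

Sort the longitudes: -178.86°, -173.28°, -170.57°, +169.96°, +170.03°, +170.38°, +176.40°.
Eastward gaps between consecutive values (wrapping around): 5.58°, 2.71°, 340.53°, 0.07°, 0.35°, 6.02°, 4.74°.
Largest gap = 340.53° ⇒ minimal covering band is its complement: 360° − 340.53° = 19.47°.
Band runs from +169.96° eastward to -170.57°, crossing the antimeridian.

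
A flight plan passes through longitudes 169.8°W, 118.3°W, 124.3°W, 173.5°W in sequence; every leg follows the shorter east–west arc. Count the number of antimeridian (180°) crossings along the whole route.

0

Leg 1: -169.8° → -118.3°, shortest Δλ = 51.5° (east) — does not cross 180°.
Leg 2: -118.3° → -124.3°, shortest Δλ = -6.0° (west) — does not cross 180°.
Leg 3: -124.3° → -173.5°, shortest Δλ = -49.2° (west) — does not cross 180°.
Total crossings: 0.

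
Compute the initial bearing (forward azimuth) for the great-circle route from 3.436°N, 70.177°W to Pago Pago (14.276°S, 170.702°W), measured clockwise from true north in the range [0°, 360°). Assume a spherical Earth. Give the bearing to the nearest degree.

Δλ = -170.702 − -70.177 = -100.525°.
θ = atan2( sin Δλ · cos φ₂ , cos φ₁ · sin φ₂ − sin φ₁ · cos φ₂ · cos Δλ )
  = atan2(-0.95281, -0.23554) = -103.885° → normalised to [0°, 360°): 256.115°.

256°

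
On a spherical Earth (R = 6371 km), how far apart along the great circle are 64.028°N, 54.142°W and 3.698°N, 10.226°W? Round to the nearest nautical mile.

4089 nmi

Δλ = -10.226 − -54.142 = 43.916°.
Δφ = 3.698 − 64.028 = -60.330°.
a = sin²(Δφ/2) + cos φ₁ · cos φ₂ · sin²(Δλ/2) = 0.313603.
c = 2·atan2(√a, √(1−a)) = 1.18878 rad → d = 6371·c ≈ 7573.70 km ≈ 4089.47 nmi.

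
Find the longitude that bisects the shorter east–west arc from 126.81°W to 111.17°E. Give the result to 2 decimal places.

Signed shortest Δλ from -126.81° to +111.17° is -122.02°.
Midpoint longitude = -126.81° + (-122.02°)/2 = -126.81° − 61.01° = -187.82°.
Normalise into (−180°, 180°]: +172.18°.
(The naïve average (-126.81 + +111.17)/2 = -7.82° is on the wrong side of the globe.)

172.18°E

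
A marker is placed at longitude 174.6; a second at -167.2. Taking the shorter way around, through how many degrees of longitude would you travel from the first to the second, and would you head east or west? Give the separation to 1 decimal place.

Raw difference: -167.2 − 174.6 = -341.8°.
Normalise into (−180°, 180°]: -341.8° + 360° = 18.2°.
Positive ⇒ the second point lies to the east; separation 18.2°.

18.2° east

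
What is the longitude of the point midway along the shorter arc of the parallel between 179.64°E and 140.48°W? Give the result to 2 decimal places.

160.42°W

Signed shortest Δλ from +179.64° to -140.48° is +39.88°.
Midpoint longitude = +179.64° + (+39.88°)/2 = +179.64° + 19.94° = +199.58°.
Normalise into (−180°, 180°]: -160.42°.
(The naïve average (+179.64 + -140.48)/2 = 19.58° is on the wrong side of the globe.)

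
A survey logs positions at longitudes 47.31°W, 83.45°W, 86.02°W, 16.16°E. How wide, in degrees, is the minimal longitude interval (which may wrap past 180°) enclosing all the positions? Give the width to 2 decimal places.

102.18°

Sort the longitudes: -86.02°, -83.45°, -47.31°, +16.16°.
Eastward gaps between consecutive values (wrapping around): 2.57°, 36.14°, 63.47°, 257.82°.
Largest gap = 257.82° ⇒ minimal covering band is its complement: 360° − 257.82° = 102.18°.
Band runs from -86.02° eastward to +16.16°.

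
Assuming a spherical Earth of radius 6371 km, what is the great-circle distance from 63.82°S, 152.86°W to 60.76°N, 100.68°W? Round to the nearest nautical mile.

7842 nmi

Δλ = -100.68 − -152.86 = 52.18°.
Δφ = 60.76 − -63.82 = 124.58°.
a = sin²(Δφ/2) + cos φ₁ · cos φ₂ · sin²(Δλ/2) = 0.825459.
c = 2·atan2(√a, √(1−a)) = 2.27959 rad → d = 6371·c ≈ 14523.27 km ≈ 7841.94 nmi.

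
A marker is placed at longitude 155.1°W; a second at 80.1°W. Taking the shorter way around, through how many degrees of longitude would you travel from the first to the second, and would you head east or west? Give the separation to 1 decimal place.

Raw difference: -80.1 − -155.1 = 75.0°.
Normalise into (−180°, 180°]: 75.0° stays 75.0°.
Positive ⇒ the second point lies to the east; separation 75.0°.

75.0° east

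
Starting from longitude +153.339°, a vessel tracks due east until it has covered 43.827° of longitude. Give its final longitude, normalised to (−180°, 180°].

Start at +153.339°; shift +43.827° → +197.166°.
+197.166° lies outside (−180°, 180°]; subtract 360° → -162.834°.

-162.834°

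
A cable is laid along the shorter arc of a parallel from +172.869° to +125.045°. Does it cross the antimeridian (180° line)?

No

Signed shortest Δλ = ((125.045 − 172.869 + 180) mod 360) − 180 = -47.824°.
Going west by 47.824° from +172.869° reaches +125.045° without touching 180°.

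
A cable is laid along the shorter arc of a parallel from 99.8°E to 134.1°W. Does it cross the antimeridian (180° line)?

Naïve |-134.1 − 99.8| = 233.9° > 180°, so the shorter arc goes the other way round — across 180°.
Signed shortest Δλ = ((-134.1 − 99.8 + 180) mod 360) − 180 = 126.1°.
Going east by 126.1° from +99.8° passes through 180° before reaching -134.1°.

Yes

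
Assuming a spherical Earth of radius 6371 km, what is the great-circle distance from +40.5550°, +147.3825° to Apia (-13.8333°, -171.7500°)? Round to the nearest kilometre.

7369 km

Δλ = -171.7500 − 147.3825 = -319.1325°; wrapped into (−180°, 180°]: 40.8675°.
Δφ = -13.8333 − 40.5550 = -54.3883°.
a = sin²(Δφ/2) + cos φ₁ · cos φ₂ · sin²(Δλ/2) = 0.298778.
c = 2·atan2(√a, √(1−a)) = 1.15661 rad → d = 6371·c ≈ 7368.76 km.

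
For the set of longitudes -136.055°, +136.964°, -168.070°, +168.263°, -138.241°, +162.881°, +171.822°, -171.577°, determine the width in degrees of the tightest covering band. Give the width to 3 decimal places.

Sort the longitudes: -171.577°, -168.070°, -138.241°, -136.055°, +136.964°, +162.881°, +168.263°, +171.822°.
Eastward gaps between consecutive values (wrapping around): 3.507°, 29.829°, 2.186°, 273.019°, 25.917°, 5.382°, 3.559°, 16.601°.
Largest gap = 273.019° ⇒ minimal covering band is its complement: 360° − 273.019° = 86.981°.
Band runs from +136.964° eastward to -136.055°, crossing the antimeridian.

86.981°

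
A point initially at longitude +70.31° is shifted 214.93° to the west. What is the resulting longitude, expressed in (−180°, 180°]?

Start at +70.31°; shift −214.93° → -144.62°.
-144.62° already lies in (−180°, 180°].

-144.62°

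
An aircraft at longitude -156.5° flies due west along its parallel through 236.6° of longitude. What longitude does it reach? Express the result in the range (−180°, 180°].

-33.1°

Start at -156.5°; shift −236.6° → -393.1°.
-393.1° lies outside (−180°, 180°]; add 360° → -33.1°.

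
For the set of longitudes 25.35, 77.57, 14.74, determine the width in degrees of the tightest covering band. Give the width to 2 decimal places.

Sort the longitudes: +14.74°, +25.35°, +77.57°.
Eastward gaps between consecutive values (wrapping around): 10.61°, 52.22°, 297.17°.
Largest gap = 297.17° ⇒ minimal covering band is its complement: 360° − 297.17° = 62.83°.
Band runs from +14.74° eastward to +77.57°.

62.83°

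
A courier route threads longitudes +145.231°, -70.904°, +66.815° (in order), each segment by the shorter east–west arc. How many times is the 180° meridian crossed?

1

Leg 1: +145.231° → -70.904°, shortest Δλ = 143.865° (east) — crosses 180°.
Leg 2: -70.904° → +66.815°, shortest Δλ = 137.719° (east) — does not cross 180°.
Total crossings: 1.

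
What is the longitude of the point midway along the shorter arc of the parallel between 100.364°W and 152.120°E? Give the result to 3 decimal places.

154.122°W

Signed shortest Δλ from -100.364° to +152.120° is -107.516°.
Midpoint longitude = -100.364° + (-107.516°)/2 = -100.364° − 53.758° = -154.122°.
(The naïve average (-100.364 + +152.120)/2 = 25.878° is on the wrong side of the globe.)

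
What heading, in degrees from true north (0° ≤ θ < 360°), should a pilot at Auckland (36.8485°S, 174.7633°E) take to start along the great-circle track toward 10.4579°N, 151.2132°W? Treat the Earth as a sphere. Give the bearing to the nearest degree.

41°

Δλ = -151.2132 − 174.7633 = -325.9765°; wrapped into (−180°, 180°]: 34.0235°.
θ = atan2( sin Δλ · cos φ₂ , cos φ₁ · sin φ₂ − sin φ₁ · cos φ₂ · cos Δλ )
  = atan2(0.55024, 0.63403) = 40.953° → normalised to [0°, 360°): 40.953°.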